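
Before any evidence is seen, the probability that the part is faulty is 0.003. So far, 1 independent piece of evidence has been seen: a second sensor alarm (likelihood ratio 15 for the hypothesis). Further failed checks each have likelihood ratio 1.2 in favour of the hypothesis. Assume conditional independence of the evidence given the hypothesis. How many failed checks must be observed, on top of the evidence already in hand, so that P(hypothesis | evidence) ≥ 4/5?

25

Prior odds = 0.003/0.997 = 3/997.
Bayes factor of the evidence already in hand = 15.
Odds after that evidence = (3/997) × 15 = 45/997.
Target odds = 0.8/0.2 = 4.
Need 1.2ⁿ ≥ 4 ÷ (45/997) = 3988/45.
1.2²⁴ ≈79.4968 falls short of 3988/45 but 1.2²⁵ ≈95.3962 reaches it, so n = 25.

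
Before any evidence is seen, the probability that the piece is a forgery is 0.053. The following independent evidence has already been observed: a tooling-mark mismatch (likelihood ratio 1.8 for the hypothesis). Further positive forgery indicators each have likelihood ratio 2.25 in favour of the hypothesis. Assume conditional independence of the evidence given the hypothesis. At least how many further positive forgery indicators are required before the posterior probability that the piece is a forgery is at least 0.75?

5

Prior odds = 0.053/0.947 = 53/947.
Bayes factor of the evidence already in hand = 1.8.
Odds after that evidence = (53/947) × 1.8 = 477/4735.
Target odds = 0.75/0.25 = 3.
Need 2.25ⁿ ≥ 3 ÷ (477/4735) = 4735/159.
2.25⁴ = 25.62890625 falls short of 4735/159 but 2.25⁵ = 59049/1024 reaches it, so n = 5.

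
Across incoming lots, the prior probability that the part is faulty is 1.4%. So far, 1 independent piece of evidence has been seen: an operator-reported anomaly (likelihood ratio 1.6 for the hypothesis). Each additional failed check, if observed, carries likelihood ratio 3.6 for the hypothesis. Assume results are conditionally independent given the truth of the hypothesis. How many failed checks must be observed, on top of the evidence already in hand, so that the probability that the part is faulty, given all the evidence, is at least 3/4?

Prior odds = 0.014/0.986 = 7/493.
Bayes factor of the evidence already in hand = 1.6.
Odds after that evidence = (7/493) × 1.6 = 56/2465.
Target odds = 0.75/0.25 = 3.
Need 3.6ⁿ ≥ 3 ÷ (56/2465) = 7395/56.
3.6³ = 46.656 falls short of 7395/56 but 3.6⁴ = 167.9616 reaches it, so n = 4.

4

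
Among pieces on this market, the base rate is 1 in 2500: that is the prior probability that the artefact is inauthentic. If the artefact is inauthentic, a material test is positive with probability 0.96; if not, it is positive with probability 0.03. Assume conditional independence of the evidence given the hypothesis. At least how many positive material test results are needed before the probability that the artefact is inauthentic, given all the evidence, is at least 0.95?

Prior odds = 0.0004/0.9996 = 1/2499.
Likelihood ratio of a positive = 0.96/0.03 = 32.
Target odds: 0.95 ÷ 0.05 = 19.
Require 32ⁿ ≥ 19 ÷ (1/2499) = 47481.
32³ = 32768 falls short of 47481 but 32⁴ = 1048576 reaches it, so n = 4.

4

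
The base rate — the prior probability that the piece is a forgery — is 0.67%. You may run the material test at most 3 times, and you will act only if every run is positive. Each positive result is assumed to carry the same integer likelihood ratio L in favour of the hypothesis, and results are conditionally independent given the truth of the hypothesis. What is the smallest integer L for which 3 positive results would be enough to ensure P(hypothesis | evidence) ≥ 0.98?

Prior odds = 0.0067/0.9933 = 67/9933.
Target odds = 0.98/0.02 = 49.
Need L³ ≥ 49 ÷ (67/9933) = 486717/67.
19³ = 6859 < 486717/67 ≤ 8000 = 20³, so L = 20.

20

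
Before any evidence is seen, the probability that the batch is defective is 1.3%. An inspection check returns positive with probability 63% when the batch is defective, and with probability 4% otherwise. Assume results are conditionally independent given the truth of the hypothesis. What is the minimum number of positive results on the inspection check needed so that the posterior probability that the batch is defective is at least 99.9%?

Prior odds = 0.013/0.987 = 13/987.
Likelihood ratio of a positive result = 0.63/0.04 = 15.75.
Target posterior odds = 0.999/0.001 = 999.
Need (13/987) × 15.75ⁿ ≥ 999, i.e. 15.75ⁿ ≥ 986013/13.
15.75⁴ = 15752961/256 falls short of 986013/13 but 15.75⁵ = 992436543/1024 reaches it, so n = 5.

5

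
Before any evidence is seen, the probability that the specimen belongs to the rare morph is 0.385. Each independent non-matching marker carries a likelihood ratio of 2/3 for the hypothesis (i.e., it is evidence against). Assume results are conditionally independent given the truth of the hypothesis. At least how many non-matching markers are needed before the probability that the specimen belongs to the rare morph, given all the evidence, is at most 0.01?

11

Prior odds: 0.385 ÷ 0.615 = 77/123.
Likelihood ratio per non-matching marker = 2/3.
Target odds: 0.01 ÷ 0.99 = 1/99.
Require (2/3)ⁿ ≤ 1/99 ÷ (77/123) = 41/2541.
(2/3)¹⁰ = 1024/59049 is still above 41/2541 but (2/3)¹¹ = 2048/177147 is at or below it, so n = 11.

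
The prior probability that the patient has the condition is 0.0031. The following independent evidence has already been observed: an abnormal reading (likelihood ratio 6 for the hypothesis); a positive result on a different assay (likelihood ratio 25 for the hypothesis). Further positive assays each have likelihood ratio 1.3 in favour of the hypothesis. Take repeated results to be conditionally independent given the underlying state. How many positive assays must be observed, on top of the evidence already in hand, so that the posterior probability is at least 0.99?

Prior odds = 0.0031/0.9969 = 31/9969.
Combined Bayes factor of the evidence already in hand = 6 × 25 = 150.
Odds after that evidence = (31/9969) × 150 = 1550/3323.
Target odds = 0.99/0.01 = 99.
Need 1.3ⁿ ≥ 99 ÷ (1550/3323) = 328977/1550.
1.3²⁰ ≈190.05 falls short of 328977/1550 but 1.3²¹ ≈247.065 reaches it, so n = 21.

21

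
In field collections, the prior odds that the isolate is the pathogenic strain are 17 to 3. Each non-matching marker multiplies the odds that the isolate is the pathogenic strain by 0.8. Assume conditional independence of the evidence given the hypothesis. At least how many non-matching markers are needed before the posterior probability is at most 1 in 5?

14

Prior odds = 17/3.
Likelihood ratio per non-matching marker = 0.8.
Target posterior odds = 0.2/0.8 = 0.25.
Need (17/3) × 0.8ⁿ ≤ 0.25, i.e. 0.8ⁿ ≤ 3/68.
0.8¹³ ≈0.0549756 is still above 3/68 but 0.8¹⁴ ≈0.0439805 is at or below it, so n = 14.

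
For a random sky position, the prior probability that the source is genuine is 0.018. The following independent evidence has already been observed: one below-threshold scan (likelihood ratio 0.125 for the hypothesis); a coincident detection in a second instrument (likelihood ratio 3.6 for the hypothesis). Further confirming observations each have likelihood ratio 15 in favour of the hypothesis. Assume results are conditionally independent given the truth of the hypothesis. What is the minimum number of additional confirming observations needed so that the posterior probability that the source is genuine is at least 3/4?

Prior odds = 0.018/0.982 = 9/491.
Combined Bayes factor of the evidence already in hand = 0.125 × 3.6 = 0.45.
Odds after that evidence = (9/491) × 0.45 = 81/9820.
Target odds = 0.75/0.25 = 3.
Need 15ⁿ ≥ 3 ÷ (81/9820) = 9820/27.
15² = 225 falls short of 9820/27 but 15³ = 3375 reaches it, so n = 3.

3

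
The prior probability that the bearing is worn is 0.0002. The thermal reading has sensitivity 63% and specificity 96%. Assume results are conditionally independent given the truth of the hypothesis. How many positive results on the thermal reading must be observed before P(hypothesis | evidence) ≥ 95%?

Prior odds = 0.0002/0.9998 = 1/4999.
False-positive rate = 1 − 0.96 = 0.04; likelihood ratio of a positive = 0.63/0.04 = 15.75.
Target posterior odds = 0.95/0.05 = 19.
Require 15.75ⁿ ≥ 19 ÷ (1/4999) = 94981.
15.75⁴ = 15752961/256 falls short of 94981 but 15.75⁵ = 992436543/1024 reaches it, so n = 5.

5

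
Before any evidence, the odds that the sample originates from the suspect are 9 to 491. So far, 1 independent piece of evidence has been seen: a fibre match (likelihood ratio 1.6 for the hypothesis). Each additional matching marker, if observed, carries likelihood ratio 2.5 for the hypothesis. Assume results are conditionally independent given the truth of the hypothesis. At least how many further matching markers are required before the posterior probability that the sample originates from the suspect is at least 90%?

7

Prior odds = 9/491.
Bayes factor of the evidence already in hand = 1.6.
Odds after that evidence = (9/491) × 1.6 = 72/2455.
Target odds = 0.9/0.1 = 9.
Need 2.5ⁿ ≥ 9 ÷ (72/2455) = 306.875.
2.5⁶ = 244.140625 falls short of 306.875 but 2.5⁷ = 610.3515625 reaches it, so n = 7.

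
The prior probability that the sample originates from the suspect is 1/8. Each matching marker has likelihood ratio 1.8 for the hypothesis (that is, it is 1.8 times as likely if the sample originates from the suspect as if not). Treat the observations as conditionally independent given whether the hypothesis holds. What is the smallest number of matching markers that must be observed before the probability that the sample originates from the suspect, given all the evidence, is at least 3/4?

6

Prior odds = 0.125/0.875 = 1/7.
Likelihood ratio per matching marker = 1.8.
Target odds: 0.75 ÷ 0.25 = 3.
Require 1.8ⁿ ≥ 3 ÷ (1/7) = 21.
1.8⁵ = 18.89568 falls short of 21 but 1.8⁶ = 531441/15625 reaches it, so n = 6.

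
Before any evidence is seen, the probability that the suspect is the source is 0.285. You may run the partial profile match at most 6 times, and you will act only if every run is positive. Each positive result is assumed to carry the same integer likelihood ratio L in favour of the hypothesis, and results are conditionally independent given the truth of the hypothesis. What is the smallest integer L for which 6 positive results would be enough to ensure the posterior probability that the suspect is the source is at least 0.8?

Prior odds = 0.285/0.715 = 57/143.
Target odds = 0.8/0.2 = 4.
Need L⁶ ≥ 4 ÷ (57/143) = 572/57.
1⁶ = 1 < 572/57 ≤ 64 = 2⁶, so L = 2.

2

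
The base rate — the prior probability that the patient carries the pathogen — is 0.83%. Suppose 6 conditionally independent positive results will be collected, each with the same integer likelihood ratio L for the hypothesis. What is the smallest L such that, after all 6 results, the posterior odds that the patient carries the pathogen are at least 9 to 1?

4

Prior odds = 0.0083/0.9917 = 83/9917.
Target odds = 9.
Need L⁶ ≥ 9 ÷ (83/9917) = 89253/83.
3⁶ = 729 < 89253/83 ≤ 4096 = 4⁶, so L = 4.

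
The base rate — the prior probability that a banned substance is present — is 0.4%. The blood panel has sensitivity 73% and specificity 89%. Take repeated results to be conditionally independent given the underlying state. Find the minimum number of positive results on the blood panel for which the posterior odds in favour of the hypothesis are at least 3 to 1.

Prior odds: 0.004 ÷ 0.996 = 1/249.
False-positive rate = 1 − 0.89 = 0.11; likelihood ratio of a positive = 0.73/0.11 = 73/11.
Target odds = 3.
Need (1/249) × (73/11)ⁿ ≥ 3, i.e. (73/11)ⁿ ≥ 747.
(73/11)³ = 389017/1331 falls short of 747 but (73/11)⁴ = 28398241/14641 reaches it, so n = 4.

4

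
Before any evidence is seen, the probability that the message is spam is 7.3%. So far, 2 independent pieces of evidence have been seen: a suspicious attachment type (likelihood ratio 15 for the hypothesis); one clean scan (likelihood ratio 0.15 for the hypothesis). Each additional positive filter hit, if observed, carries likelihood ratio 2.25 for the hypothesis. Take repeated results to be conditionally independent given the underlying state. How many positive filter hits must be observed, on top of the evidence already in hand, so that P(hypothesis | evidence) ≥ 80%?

4

Prior odds = 0.073/0.927 = 73/927.
Combined Bayes factor of the evidence already in hand = 15 × 0.15 = 2.25.
Odds after that evidence = (73/927) × 2.25 = 73/412.
Target odds = 0.8/0.2 = 4.
Need 2.25ⁿ ≥ 4 ÷ (73/412) = 1648/73.
2.25³ = 11.390625 falls short of 1648/73 but 2.25⁴ = 25.62890625 reaches it, so n = 4.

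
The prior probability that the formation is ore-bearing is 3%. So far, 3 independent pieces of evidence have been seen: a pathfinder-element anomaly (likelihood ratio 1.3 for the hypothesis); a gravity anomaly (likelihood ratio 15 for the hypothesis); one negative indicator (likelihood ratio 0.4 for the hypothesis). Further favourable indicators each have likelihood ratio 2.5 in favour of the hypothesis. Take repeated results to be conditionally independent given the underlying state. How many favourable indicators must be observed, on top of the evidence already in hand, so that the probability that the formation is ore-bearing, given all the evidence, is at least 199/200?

Prior odds = 0.03/0.97 = 3/97.
Combined Bayes factor of the evidence already in hand = 1.3 × 15 × 0.4 = 7.8.
Odds after that evidence = (3/97) × 7.8 = 117/485.
Target odds = 0.995/0.005 = 199.
Need 2.5ⁿ ≥ 199 ÷ (117/485) = 96515/117.
2.5⁷ = 610.3515625 falls short of 96515/117 but 2.5⁸ = 390625/256 reaches it, so n = 8.

8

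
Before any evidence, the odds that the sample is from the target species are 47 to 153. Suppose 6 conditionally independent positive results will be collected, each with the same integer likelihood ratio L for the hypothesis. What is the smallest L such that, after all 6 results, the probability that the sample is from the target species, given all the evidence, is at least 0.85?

Prior odds = 47/153.
Target odds = 0.85/0.15 = 17/3.
Need L⁶ ≥ 17/3 ÷ (47/153) = 867/47.
1⁶ = 1 < 867/47 ≤ 64 = 2⁶, so L = 2.

2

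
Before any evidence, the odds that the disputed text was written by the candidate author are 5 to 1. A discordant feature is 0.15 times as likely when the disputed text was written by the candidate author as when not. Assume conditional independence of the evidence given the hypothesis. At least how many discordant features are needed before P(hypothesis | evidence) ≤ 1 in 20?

Prior odds = 5.
Likelihood ratio per discordant feature = 0.15.
Target odds: 0.05 ÷ 0.95 = 1/19.
Need 5 × 0.15ⁿ ≤ 1/19, i.e. 0.15ⁿ ≤ 1/95.
0.15² = 0.0225 is still above 1/95 but 0.15³ = 0.003375 is at or below it, so n = 3.

3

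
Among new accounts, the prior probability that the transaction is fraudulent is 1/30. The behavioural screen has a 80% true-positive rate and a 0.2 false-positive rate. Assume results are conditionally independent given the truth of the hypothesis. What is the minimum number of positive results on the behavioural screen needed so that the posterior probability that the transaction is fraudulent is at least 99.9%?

8

Prior odds: (1/30) ÷ (29/30) = 1/29.
Likelihood ratio of a positive result = 0.8/0.2 = 4.
Target odds: 0.999 ÷ 0.001 = 999.
Require 4ⁿ ≥ 999 ÷ (1/29) = 28971.
4⁷ = 16384 falls short of 28971 but 4⁸ = 65536 reaches it, so n = 8.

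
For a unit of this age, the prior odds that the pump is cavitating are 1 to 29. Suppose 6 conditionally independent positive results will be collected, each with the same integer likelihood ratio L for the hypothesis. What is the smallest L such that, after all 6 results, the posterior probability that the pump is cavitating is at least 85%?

Prior odds = 1/29.
Target odds = 0.85/0.15 = 17/3.
Need L⁶ ≥ 17/3 ÷ (1/29) = 493/3.
2⁶ = 64 < 493/3 ≤ 729 = 3⁶, so L = 3.

3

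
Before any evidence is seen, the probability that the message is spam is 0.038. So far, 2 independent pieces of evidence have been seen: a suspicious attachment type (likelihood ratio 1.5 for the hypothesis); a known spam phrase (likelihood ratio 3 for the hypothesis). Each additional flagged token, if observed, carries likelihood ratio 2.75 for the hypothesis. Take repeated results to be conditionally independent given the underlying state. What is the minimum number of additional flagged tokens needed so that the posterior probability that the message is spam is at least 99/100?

7

Prior odds = 0.038/0.962 = 19/481.
Combined Bayes factor of the evidence already in hand = 1.5 × 3 = 4.5.
Odds after that evidence = (19/481) × 4.5 = 171/962.
Target odds = 0.99/0.01 = 99.
Need 2.75ⁿ ≥ 99 ÷ (171/962) = 10582/19.
2.75⁶ = 1771561/4096 falls short of 10582/19 but 2.75⁷ = 19487171/16384 reaches it, so n = 7.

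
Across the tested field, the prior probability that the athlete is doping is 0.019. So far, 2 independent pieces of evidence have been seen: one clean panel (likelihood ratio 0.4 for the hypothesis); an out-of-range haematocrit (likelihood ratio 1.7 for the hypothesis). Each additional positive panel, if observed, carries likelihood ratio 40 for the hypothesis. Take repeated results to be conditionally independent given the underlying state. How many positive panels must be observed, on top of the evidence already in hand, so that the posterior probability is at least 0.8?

Prior odds = 0.019/0.981 = 19/981.
Combined Bayes factor of the evidence already in hand = 0.4 × 1.7 = 0.68.
Odds after that evidence = (19/981) × 0.68 = 323/24525.
Target odds = 0.8/0.2 = 4.
Need 40ⁿ ≥ 4 ÷ (323/24525) = 98100/323.
40¹ = 40 falls short of 98100/323 but 40² = 1600 reaches it, so n = 2.

2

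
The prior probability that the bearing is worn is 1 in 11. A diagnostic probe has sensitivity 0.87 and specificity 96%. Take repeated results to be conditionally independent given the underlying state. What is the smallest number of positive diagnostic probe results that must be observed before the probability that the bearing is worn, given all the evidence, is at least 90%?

Prior odds: (1/11) ÷ (10/11) = 0.1.
False-positive rate = 1 − 0.96 = 0.04; likelihood ratio of a positive = 0.87/0.04 = 21.75.
Target odds: 0.9 ÷ 0.1 = 9.
Require 21.75ⁿ ≥ 9 ÷ 0.1 = 90.
21.75¹ = 21.75 falls short of 90 but 21.75² = 473.0625 reaches it, so n = 2.

2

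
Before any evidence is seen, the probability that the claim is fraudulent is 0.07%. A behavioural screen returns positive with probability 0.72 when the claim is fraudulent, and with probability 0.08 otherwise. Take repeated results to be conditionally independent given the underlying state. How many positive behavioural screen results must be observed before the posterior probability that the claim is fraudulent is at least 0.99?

Prior odds = 0.0007/0.9993 = 7/9993.
Likelihood ratio of a positive result = 0.72/0.08 = 9.
Target odds: 0.99 ÷ 0.01 = 99.
Require 9ⁿ ≥ 99 ÷ (7/9993) = 989307/7.
9⁵ = 59049 falls short of 989307/7 but 9⁶ = 531441 reaches it, so n = 6.

6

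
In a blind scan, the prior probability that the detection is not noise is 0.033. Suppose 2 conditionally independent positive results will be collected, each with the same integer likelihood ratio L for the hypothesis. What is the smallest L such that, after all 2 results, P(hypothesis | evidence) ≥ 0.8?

11

Prior odds = 0.033/0.967 = 33/967.
Target odds = 0.8/0.2 = 4.
Need L² ≥ 4 ÷ (33/967) = 3868/33.
10² = 100 < 3868/33 ≤ 121 = 11², so L = 11.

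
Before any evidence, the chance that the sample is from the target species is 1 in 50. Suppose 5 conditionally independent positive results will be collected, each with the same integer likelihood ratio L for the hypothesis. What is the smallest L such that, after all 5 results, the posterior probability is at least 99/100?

Prior odds = 0.02/0.98 = 1/49.
Target odds = 0.99/0.01 = 99.
Need L⁵ ≥ 99 ÷ (1/49) = 4851.
5⁵ = 3125 < 4851 ≤ 7776 = 6⁵, so L = 6.

6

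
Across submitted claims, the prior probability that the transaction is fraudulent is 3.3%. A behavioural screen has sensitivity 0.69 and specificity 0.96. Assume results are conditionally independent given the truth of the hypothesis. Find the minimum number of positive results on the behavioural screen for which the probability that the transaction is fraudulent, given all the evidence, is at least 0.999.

Prior odds: 0.033 ÷ 0.967 = 33/967.
False-positive rate = 1 − 0.96 = 0.04; likelihood ratio of a positive = 0.69/0.04 = 17.25.
Target odds: 0.999 ÷ 0.001 = 999.
Need (33/967) × 17.25ⁿ ≥ 999, i.e. 17.25ⁿ ≥ 322011/11.
17.25³ = 5132.953125 falls short of 322011/11 but 17.25⁴ = 22667121/256 reaches it, so n = 4.

4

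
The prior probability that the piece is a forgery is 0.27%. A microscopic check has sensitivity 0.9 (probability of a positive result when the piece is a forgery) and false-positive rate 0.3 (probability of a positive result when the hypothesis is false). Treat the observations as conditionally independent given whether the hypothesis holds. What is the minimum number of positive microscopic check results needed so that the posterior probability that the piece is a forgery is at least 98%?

9

Prior odds: 0.0027 ÷ 0.9973 = 27/9973.
Likelihood ratio of a positive result = 0.9/0.3 = 3.
Target posterior odds = 0.98/0.02 = 49.
Require 3ⁿ ≥ 49 ÷ (27/9973) = 488677/27.
3⁸ = 6561 falls short of 488677/27 but 3⁹ = 19683 reaches it, so n = 9.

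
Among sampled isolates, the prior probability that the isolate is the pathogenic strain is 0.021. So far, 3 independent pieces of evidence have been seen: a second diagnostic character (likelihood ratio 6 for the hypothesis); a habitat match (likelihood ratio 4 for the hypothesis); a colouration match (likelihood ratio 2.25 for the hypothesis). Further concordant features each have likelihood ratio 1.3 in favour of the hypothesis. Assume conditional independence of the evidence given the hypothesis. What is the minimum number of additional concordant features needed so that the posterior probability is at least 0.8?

Prior odds = 0.021/0.979 = 21/979.
Combined Bayes factor of the evidence already in hand = 6 × 4 × 2.25 = 54.
Odds after that evidence = (21/979) × 54 = 1134/979.
Target odds = 0.8/0.2 = 4.
Need 1.3ⁿ ≥ 4 ÷ (1134/979) = 1958/567.
1.3⁴ = 2.8561 falls short of 1958/567 but 1.3⁵ = 371293/100000 reaches it, so n = 5.

5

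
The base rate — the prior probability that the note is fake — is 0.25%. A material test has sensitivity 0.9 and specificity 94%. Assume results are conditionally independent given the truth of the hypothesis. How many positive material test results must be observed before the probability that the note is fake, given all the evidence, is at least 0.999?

5

Prior odds = 0.0025/0.9975 = 1/399.
False-positive rate = 1 − 0.94 = 0.06; likelihood ratio of a positive = 0.9/0.06 = 15.
Target odds: 0.999 ÷ 0.001 = 999.
Need (1/399) × 15ⁿ ≥ 999, i.e. 15ⁿ ≥ 398601.
15⁴ = 50625 falls short of 398601 but 15⁵ = 759375 reaches it, so n = 5.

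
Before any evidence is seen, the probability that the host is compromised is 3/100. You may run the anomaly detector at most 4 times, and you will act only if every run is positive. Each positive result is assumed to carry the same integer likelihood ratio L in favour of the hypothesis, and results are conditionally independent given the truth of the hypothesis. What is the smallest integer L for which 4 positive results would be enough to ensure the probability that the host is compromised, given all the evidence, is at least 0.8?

Prior odds = 0.03/0.97 = 3/97.
Target odds = 0.8/0.2 = 4.
Need L⁴ ≥ 4 ÷ (3/97) = 388/3.
3⁴ = 81 < 388/3 ≤ 256 = 4⁴, so L = 4.

4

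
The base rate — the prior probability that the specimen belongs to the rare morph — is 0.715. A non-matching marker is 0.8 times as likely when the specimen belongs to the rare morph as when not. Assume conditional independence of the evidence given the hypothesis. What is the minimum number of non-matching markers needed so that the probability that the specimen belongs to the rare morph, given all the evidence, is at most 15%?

12

Prior odds = 0.715/0.285 = 143/57.
Likelihood ratio per non-matching marker = 0.8.
Target posterior odds = 0.15/0.85 = 3/17.
Need (143/57) × 0.8ⁿ ≤ 3/17, i.e. 0.8ⁿ ≤ 171/2431.
0.8¹¹ = 4194304/48828125 is still above 171/2431 but 0.8¹² = 16777216/244140625 is at or below it, so n = 12.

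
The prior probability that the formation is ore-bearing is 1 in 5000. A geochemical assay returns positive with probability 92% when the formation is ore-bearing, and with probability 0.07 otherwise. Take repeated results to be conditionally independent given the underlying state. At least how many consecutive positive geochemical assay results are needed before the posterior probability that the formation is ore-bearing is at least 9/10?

5

Prior odds = 0.0002/0.9998 = 1/4999.
Likelihood ratio of a positive result = 0.92/0.07 = 92/7.
Target odds: 0.9 ÷ 0.1 = 9.
Need (1/4999) × (92/7)ⁿ ≥ 9, i.e. (92/7)ⁿ ≥ 44991.
(92/7)⁴ = 71639296/2401 falls short of 44991 but (92/7)⁵ ≈392147 reaches it, so n = 5.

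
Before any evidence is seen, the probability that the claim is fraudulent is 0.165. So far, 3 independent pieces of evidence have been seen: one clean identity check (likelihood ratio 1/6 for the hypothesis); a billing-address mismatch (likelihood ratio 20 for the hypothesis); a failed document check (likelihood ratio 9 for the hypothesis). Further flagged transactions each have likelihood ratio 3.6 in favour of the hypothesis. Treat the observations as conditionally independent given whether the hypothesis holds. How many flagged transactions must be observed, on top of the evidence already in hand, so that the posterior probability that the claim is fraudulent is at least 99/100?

Prior odds = 0.165/0.835 = 33/167.
Combined Bayes factor of the evidence already in hand = (1/6) × 20 × 9 = 30.
Odds after that evidence = (33/167) × 30 = 990/167.
Target odds = 0.99/0.01 = 99.
Need 3.6ⁿ ≥ 99 ÷ (990/167) = 16.7.
3.6² = 12.96 falls short of 16.7 but 3.6³ = 46.656 reaches it, so n = 3.

3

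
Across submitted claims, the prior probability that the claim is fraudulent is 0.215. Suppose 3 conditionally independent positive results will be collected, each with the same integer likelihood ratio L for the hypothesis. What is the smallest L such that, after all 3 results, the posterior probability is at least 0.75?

3

Prior odds = 0.215/0.785 = 43/157.
Target odds = 0.75/0.25 = 3.
Need L³ ≥ 3 ÷ (43/157) = 471/43.
2³ = 8 < 471/43 ≤ 27 = 3³, so L = 3.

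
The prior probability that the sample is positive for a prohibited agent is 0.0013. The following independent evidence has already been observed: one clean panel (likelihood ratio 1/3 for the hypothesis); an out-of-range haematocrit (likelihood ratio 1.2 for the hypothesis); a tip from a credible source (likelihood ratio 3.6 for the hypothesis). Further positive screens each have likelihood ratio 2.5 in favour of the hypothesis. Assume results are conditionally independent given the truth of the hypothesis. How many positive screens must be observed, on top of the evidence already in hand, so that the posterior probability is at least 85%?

9

Prior odds = 0.0013/0.9987 = 13/9987.
Combined Bayes factor of the evidence already in hand = (1/3) × 1.2 × 3.6 = 1.44.
Odds after that evidence = (13/9987) × 1.44 = 156/83225.
Target odds = 0.85/0.15 = 17/3.
Need 2.5ⁿ ≥ 17/3 ÷ (156/83225) = 1414825/468.
2.5⁸ = 390625/256 falls short of 1414825/468 but 2.5⁹ = 1953125/512 reaches it, so n = 9.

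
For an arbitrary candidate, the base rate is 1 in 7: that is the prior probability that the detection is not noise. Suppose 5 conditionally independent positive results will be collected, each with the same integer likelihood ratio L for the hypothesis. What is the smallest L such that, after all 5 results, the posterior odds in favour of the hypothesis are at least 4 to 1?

Prior odds = (1/7)/(6/7) = 1/6.
Target odds = 4.
Need L⁵ ≥ 4 ÷ (1/6) = 24.
1⁵ = 1 < 24 ≤ 32 = 2⁵, so L = 2.

2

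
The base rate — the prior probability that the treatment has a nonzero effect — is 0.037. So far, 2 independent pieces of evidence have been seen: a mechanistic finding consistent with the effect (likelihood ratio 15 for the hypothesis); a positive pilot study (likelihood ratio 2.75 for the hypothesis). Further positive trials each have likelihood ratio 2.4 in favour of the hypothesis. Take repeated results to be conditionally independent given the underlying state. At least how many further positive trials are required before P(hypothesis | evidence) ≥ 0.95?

Prior odds = 0.037/0.963 = 37/963.
Combined Bayes factor of the evidence already in hand = 15 × 2.75 = 41.25.
Odds after that evidence = (37/963) × 41.25 = 2035/1284.
Target odds = 0.95/0.05 = 19.
Need 2.4ⁿ ≥ 19 ÷ (2035/1284) = 24396/2035.
2.4² = 5.76 falls short of 24396/2035 but 2.4³ = 13.824 reaches it, so n = 3.

3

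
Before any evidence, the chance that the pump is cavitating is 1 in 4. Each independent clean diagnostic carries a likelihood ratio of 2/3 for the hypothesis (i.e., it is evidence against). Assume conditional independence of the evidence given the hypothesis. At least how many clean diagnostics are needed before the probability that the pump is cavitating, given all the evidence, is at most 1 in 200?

Prior odds = 0.25/0.75 = 1/3.
Likelihood ratio per clean diagnostic = 2/3.
Target odds: 0.005 ÷ 0.995 = 1/199.
Need (1/3) × (2/3)ⁿ ≤ 1/199, i.e. (2/3)ⁿ ≤ 3/199.
(2/3)¹⁰ = 1024/59049 is still above 3/199 but (2/3)¹¹ = 2048/177147 is at or below it, so n = 11.

11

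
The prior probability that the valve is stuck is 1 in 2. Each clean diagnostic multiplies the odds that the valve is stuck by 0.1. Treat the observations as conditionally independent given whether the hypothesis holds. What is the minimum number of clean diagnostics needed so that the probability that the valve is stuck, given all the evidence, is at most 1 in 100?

2

Prior odds = 0.5/0.5 = 1.
Likelihood ratio per clean diagnostic = 0.1.
Target posterior odds = 0.01/0.99 = 1/99.
Need 1 × 0.1ⁿ ≤ 1/99, i.e. 0.1ⁿ ≤ 1/99.
0.1¹ = 0.1 is still above 1/99 but 0.1² = 0.01 is at or below it, so n = 2.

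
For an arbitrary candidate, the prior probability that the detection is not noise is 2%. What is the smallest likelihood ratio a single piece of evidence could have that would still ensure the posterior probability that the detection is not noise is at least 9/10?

Prior odds = 0.02/0.98 = 1/49.
Target odds = 0.9/0.1 = 9.
Required Bayes factor = 9 ÷ (1/49) = 441.

441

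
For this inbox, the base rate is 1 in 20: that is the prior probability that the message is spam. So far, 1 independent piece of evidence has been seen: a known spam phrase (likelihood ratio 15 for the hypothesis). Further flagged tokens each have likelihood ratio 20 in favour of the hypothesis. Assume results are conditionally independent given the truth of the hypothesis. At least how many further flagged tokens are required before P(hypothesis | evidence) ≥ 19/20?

2

Prior odds = 0.05/0.95 = 1/19.
Bayes factor of the evidence already in hand = 15.
Odds after that evidence = (1/19) × 15 = 15/19.
Target odds = 0.95/0.05 = 19.
Need 20ⁿ ≥ 19 ÷ (15/19) = 361/15.
20¹ = 20 falls short of 361/15 but 20² = 400 reaches it, so n = 2.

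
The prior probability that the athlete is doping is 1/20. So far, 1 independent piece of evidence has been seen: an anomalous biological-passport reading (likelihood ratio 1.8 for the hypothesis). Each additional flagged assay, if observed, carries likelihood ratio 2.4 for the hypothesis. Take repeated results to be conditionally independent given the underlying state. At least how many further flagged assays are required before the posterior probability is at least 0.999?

Prior odds = 0.05/0.95 = 1/19.
Bayes factor of the evidence already in hand = 1.8.
Odds after that evidence = (1/19) × 1.8 = 9/95.
Target odds = 0.999/0.001 = 999.
Need 2.4ⁿ ≥ 999 ÷ (9/95) = 10545.
2.4¹⁰ ≈6340.34 falls short of 10545 but 2.4¹¹ ≈15216.8 reaches it, so n = 11.

11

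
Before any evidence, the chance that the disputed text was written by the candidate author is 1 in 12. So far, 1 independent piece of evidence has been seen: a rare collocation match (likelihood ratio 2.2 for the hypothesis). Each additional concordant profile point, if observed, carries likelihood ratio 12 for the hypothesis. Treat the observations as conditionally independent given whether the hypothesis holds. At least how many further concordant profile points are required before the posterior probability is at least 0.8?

2

Prior odds = (1/12)/(11/12) = 1/11.
Bayes factor of the evidence already in hand = 2.2.
Odds after that evidence = (1/11) × 2.2 = 0.2.
Target odds = 0.8/0.2 = 4.
Need 12ⁿ ≥ 4 ÷ 0.2 = 20.
12¹ = 12 falls short of 20 but 12² = 144 reaches it, so n = 2.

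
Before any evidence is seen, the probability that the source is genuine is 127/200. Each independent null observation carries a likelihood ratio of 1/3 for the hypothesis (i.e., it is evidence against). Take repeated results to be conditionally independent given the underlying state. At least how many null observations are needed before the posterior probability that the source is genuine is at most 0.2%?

7

Prior odds: 0.635 ÷ 0.365 = 127/73.
Likelihood ratio per null observation = 1/3.
Target odds: 0.002 ÷ 0.998 = 1/499.
Need (127/73) × (1/3)ⁿ ≤ 1/499, i.e. (1/3)ⁿ ≤ 73/63373.
(1/3)⁶ = 1/729 is still above 73/63373 but (1/3)⁷ = 1/2187 is at or below it, so n = 7.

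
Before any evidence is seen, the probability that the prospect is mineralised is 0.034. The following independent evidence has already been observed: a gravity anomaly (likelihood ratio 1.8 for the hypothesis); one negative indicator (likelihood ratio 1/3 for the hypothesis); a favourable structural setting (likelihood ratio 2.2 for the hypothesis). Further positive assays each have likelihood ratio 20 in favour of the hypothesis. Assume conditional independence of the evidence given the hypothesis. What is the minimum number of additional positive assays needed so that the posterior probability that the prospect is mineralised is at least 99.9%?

Prior odds = 0.034/0.966 = 17/483.
Combined Bayes factor of the evidence already in hand = 1.8 × (1/3) × 2.2 = 1.32.
Odds after that evidence = (17/483) × 1.32 = 187/4025.
Target odds = 0.999/0.001 = 999.
Need 20ⁿ ≥ 999 ÷ (187/4025) = 4020975/187.
20³ = 8000 falls short of 4020975/187 but 20⁴ = 160000 reaches it, so n = 4.

4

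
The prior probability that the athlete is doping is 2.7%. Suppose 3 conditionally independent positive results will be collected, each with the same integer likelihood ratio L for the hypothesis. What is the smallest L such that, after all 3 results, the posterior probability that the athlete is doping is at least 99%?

16

Prior odds = 0.027/0.973 = 27/973.
Target odds = 0.99/0.01 = 99.
Need L³ ≥ 99 ÷ (27/973) = 10703/3.
15³ = 3375 < 10703/3 ≤ 4096 = 16³, so L = 16.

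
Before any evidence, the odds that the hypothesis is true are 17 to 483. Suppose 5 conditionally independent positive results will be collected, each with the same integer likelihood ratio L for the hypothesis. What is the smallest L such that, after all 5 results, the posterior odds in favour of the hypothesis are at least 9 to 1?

4

Prior odds = 17/483.
Target odds = 9.
Need L⁵ ≥ 9 ÷ (17/483) = 4347/17.
3⁵ = 243 < 4347/17 ≤ 1024 = 4⁵, so L = 4.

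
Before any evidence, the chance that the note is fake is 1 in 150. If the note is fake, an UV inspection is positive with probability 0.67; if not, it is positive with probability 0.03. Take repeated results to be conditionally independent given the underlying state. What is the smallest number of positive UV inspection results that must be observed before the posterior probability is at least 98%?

3

Prior odds = (1/150)/(149/150) = 1/149.
Likelihood ratio of a positive = 0.67/0.03 = 67/3.
Target posterior odds = 0.98/0.02 = 49.
Need (1/149) × (67/3)ⁿ ≥ 49, i.e. (67/3)ⁿ ≥ 7301.
(67/3)² = 4489/9 falls short of 7301 but (67/3)³ = 300763/27 reaches it, so n = 3.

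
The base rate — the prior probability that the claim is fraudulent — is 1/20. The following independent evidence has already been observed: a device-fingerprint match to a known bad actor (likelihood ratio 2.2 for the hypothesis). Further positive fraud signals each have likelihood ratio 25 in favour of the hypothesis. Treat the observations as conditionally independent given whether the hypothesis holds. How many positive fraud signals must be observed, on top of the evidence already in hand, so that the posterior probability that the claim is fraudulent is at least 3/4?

Prior odds = 0.05/0.95 = 1/19.
Bayes factor of the evidence already in hand = 2.2.
Odds after that evidence = (1/19) × 2.2 = 11/95.
Target odds = 0.75/0.25 = 3.
Need 25ⁿ ≥ 3 ÷ (11/95) = 285/11.
25¹ = 25 falls short of 285/11 but 25² = 625 reaches it, so n = 2.

2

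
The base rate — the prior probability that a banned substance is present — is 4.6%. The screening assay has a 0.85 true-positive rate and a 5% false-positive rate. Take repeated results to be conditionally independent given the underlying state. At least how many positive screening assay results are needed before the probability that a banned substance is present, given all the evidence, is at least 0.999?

Prior odds: 0.046 ÷ 0.954 = 23/477.
Likelihood ratio of a positive result = 0.85/0.05 = 17.
Target odds: 0.999 ÷ 0.001 = 999.
Need (23/477) × 17ⁿ ≥ 999, i.e. 17ⁿ ≥ 476523/23.
17³ = 4913 falls short of 476523/23 but 17⁴ = 83521 reaches it, so n = 4.

4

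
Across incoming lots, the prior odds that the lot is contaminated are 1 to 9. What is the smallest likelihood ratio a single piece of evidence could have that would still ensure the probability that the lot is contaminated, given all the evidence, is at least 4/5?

Prior odds = 1/9.
Target odds = 0.8/0.2 = 4.
Required Bayes factor = 4 ÷ (1/9) = 36.

36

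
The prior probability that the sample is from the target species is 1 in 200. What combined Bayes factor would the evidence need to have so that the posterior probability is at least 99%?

Prior odds = 0.005/0.995 = 1/199.
Target odds = 0.99/0.01 = 99.
Required Bayes factor = 99 ÷ (1/199) = 19701.

19701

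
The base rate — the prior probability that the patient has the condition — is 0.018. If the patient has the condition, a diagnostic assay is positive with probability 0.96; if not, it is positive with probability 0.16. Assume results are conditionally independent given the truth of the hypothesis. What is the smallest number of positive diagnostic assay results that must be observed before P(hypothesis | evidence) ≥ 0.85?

4

Prior odds: 0.018 ÷ 0.982 = 9/491.
Likelihood ratio of a positive = 0.96/0.16 = 6.
Target posterior odds = 0.85/0.15 = 17/3.
Need (9/491) × 6ⁿ ≥ 17/3, i.e. 6ⁿ ≥ 8347/27.
6³ = 216 falls short of 8347/27 but 6⁴ = 1296 reaches it, so n = 4.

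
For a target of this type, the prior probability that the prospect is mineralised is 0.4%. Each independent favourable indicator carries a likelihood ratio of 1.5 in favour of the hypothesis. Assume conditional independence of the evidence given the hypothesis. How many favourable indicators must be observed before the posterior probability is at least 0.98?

Prior odds: 0.004 ÷ 0.996 = 1/249.
Likelihood ratio per favourable indicator = 1.5.
Target posterior odds = 0.98/0.02 = 49.
Require 1.5ⁿ ≥ 49 ÷ (1/249) = 12201.
1.5²³ ≈11222.7 falls short of 12201 but 1.5²⁴ ≈16834.1 reaches it, so n = 24.

24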